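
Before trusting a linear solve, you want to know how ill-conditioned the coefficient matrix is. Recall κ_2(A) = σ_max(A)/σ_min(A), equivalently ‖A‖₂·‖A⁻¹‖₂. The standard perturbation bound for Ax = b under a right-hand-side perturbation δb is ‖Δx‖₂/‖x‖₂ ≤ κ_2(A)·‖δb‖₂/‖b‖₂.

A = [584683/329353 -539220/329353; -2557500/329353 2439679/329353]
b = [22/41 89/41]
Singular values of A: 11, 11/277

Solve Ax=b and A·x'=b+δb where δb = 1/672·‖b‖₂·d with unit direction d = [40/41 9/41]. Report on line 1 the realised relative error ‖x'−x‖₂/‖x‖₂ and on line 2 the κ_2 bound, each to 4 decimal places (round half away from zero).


from the listed singular values, σ₁ = 11, σ_n = 11/277
κ = σ_max/σ_min = 11/(11/277) = 277.0000
worst-case relative error ≤ 277.0000 × 1/672 = 0.4122
solve Ax = b  →  x = [17.2351 18.3605]
‖b‖ = 2.2361, ‖x‖ = 25.1825
δb = ε·‖b‖·d = [0.0032 0.0007]; solving A·Δx = δb gives ‖Δx‖ = 0.0838
dividing the unrounded norms, ‖Δx‖/‖x‖ = 0.0033
so the bound overstates the realised error by a factor of ≈ 123.8814 (computed from the unrounded values)

0.0033
0.4122


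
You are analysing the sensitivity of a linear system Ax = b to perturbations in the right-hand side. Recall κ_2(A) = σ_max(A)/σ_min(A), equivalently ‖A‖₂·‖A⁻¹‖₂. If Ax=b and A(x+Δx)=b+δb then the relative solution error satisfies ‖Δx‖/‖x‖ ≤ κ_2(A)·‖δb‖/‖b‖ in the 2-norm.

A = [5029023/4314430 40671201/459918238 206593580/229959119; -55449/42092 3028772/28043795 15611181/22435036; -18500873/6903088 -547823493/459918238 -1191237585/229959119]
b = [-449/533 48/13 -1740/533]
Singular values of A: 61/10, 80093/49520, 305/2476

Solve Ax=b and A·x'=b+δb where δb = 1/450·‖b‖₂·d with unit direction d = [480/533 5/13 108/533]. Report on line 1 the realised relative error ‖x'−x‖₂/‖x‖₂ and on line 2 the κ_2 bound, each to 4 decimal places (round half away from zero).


σ_max = 61/10, σ_min = 305/2476
κ = σ_max/σ_min = (61/10)/(305/2476) = 49.5200
perturbation bound = 49.5200·1/450 = 0.1100
solve Ax = b  →  x = [-1.9507 0.3507 1.5588]
‖b‖₂ = 5.0000 and ‖x‖₂ = 2.5216
Δx = A⁻¹·δb where δb = 1/450·5.0000·d; ‖Δx‖ = 0.0902
dividing the unrounded norms, ‖Δx‖/‖x‖ = 0.0358
tightness: 0.0358 against a bound of 0.1100 (unrounded ratio ≈ 0.3251)

0.0358
0.1100


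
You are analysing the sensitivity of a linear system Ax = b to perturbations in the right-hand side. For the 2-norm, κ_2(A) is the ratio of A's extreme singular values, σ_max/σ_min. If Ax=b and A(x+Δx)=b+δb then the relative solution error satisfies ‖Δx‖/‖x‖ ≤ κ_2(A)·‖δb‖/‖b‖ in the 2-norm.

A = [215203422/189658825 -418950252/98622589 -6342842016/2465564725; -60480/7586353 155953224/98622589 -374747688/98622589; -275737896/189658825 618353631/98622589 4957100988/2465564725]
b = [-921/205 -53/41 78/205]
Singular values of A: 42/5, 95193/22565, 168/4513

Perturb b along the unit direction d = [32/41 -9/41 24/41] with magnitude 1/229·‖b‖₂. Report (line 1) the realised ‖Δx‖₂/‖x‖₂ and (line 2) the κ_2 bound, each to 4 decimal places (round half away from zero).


0.0068
0.9854

largest singular value 42/5, smallest 168/4513
κ_2(A) = (42/5) / (168/4513) = 225.6500
bound on ‖Δx‖/‖x‖: κ·ε = 225.6500·1/229 = 0.9854
solve Ax = b  →  x = [-78.7021 -16.1902 -6.2323]
‖b‖₂ = 4.6904 and ‖x‖₂ = 80.5915
δb = ε·‖b‖·d = [0.0160 -0.0045 0.0120]; solving A·Δx = δb gives ‖Δx‖ = 0.5502
realised ‖Δx‖/‖x‖ = 0.0068
realised/bound (from unrounded values) ≈ 0.0069


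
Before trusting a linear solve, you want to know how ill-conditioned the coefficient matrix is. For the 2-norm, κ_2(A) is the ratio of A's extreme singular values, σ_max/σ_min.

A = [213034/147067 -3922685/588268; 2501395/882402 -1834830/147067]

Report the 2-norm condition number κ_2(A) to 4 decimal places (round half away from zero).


form AᵀA = [665945009/65712996 -164377655/3650722; -164377655/3650722 5844634625/29205776] with trace 1347938821/6411024 and determinant 17682025/25644096
char-poly roots: 841/4 and 21025/6411024
κ = σ_max/σ_min = (29/2)/(145/2532) = 253.2000

253.2000


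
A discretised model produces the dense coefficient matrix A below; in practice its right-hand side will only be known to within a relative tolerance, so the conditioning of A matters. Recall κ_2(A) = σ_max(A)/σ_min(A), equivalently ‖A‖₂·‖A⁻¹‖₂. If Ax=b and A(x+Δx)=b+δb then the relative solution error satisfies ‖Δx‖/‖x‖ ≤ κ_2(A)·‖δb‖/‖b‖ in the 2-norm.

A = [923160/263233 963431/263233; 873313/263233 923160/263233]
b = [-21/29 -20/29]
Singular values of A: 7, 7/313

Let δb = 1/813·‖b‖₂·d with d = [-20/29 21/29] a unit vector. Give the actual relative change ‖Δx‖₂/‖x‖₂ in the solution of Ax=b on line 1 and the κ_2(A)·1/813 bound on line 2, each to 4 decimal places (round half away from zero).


largest singular value 7, smallest 7/313
κ_2(A) = 7 / (7/313) = 313.0000
perturbation bound = 313.0000·1/813 = 0.3850
solve Ax = b  →  x = [-0.0985 -0.1034]
‖b‖ = 1.0000, ‖x‖ = 0.1429
δb = ε·‖b‖·d = [-0.0008 0.0009]; solving A·Δx = δb gives ‖Δx‖ = 0.0550
relative error = 0.3850
tightness: 0.3850 against a bound of 0.3850; the bound is attained (ratio 1)

0.3850
0.3850


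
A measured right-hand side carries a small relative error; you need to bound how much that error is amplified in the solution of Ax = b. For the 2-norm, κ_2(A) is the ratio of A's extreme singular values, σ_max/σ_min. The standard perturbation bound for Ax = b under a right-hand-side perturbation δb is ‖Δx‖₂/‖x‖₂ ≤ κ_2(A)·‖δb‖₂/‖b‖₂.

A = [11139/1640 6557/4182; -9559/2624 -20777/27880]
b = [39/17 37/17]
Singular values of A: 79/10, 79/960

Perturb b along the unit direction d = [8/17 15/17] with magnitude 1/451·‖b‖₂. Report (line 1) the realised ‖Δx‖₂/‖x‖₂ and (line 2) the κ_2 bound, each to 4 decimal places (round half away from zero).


0.0023
0.2129

from the listed singular values, σ₁ = 79/10, σ_n = 79/960
κ = σ_max/σ_min = (79/10)/(79/960) = 96.0000
worst-case relative error ≤ 96.0000 × 1/451 = 0.2129
solve Ax = b  →  x = [-7.8790 35.5943]
‖b‖₂ = 3.1623 and ‖x‖₂ = 36.4559
re-solving with b+δb shifts x by Δx of norm 0.0852
relative error = 0.0023
tightness: 0.0023 against a bound of 0.2129 (unrounded ratio ≈ 0.0110)


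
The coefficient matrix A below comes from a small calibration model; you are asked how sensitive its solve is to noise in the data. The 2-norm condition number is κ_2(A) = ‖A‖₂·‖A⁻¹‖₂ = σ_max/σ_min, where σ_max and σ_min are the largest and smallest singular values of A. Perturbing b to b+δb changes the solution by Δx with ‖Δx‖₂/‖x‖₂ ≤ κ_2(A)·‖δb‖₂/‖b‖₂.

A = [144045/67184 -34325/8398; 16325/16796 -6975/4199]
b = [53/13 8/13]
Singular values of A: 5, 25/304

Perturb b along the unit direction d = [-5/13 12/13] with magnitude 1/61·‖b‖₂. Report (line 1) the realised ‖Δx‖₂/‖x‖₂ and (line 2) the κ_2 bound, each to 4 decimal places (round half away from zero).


0.0674
0.9967

from the listed singular values, σ₁ = 5, σ_n = 25/304
κ = σ_max/σ_min = 5/(25/304) = 60.8000
perturbation bound = 60.8000·1/61 = 0.9967
solve Ax = b  →  x = [-10.3529 -6.4282]
‖b‖ = 4.1231, ‖x‖ = 12.1863
with δb = [-0.0260 0.0624], A·Δx = δb → ‖Δx‖ = 0.8219
realised ‖Δx‖/‖x‖ = 0.0674
tightness: 0.0674 against a bound of 0.9967 (unrounded ratio ≈ 0.0677)


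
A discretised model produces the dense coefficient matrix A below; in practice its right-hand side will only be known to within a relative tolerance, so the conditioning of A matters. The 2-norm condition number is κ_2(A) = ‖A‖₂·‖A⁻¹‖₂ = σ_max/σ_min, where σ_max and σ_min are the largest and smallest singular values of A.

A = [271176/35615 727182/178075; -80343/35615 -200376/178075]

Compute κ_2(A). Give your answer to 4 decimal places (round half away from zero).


125.7000

M = AᵀA = [3199656825/50737129 1706344920/50737129; 1706344920/50737129 910310724/50737129]. tr(M)=14221341/175561, det(M)=72900/175561
λ_max, λ_min = (14221341/175561 ± √202195346250681/30821664721)/2 = 81, 900/175561
κ_2(A) = √(λ_max/λ_min) = √(81 / (900/175561)) = 125.7000


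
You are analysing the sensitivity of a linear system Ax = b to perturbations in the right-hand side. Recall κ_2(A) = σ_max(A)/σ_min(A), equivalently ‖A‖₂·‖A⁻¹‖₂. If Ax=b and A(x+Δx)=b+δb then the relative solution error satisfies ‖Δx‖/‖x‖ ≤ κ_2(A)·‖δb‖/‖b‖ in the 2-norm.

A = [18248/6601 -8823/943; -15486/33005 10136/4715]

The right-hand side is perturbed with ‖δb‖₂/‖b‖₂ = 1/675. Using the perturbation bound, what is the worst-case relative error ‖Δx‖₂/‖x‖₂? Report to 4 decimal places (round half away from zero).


AᵀA = [5094916/648025 -2487816/92575; -2487816/92575 1218841/13225]; tr = 2592725/25921, det = 62500/25921
eigenvalues of AᵀA: λ = (tr ± √(tr²−4·det))/2 = 100, 625/25921
σ_max=√100=10, σ_min=√(625/25921)=(25/161) → κ = 64.4000
worst-case relative error ≤ 64.4000 × 1/675 = 0.0954

0.0954


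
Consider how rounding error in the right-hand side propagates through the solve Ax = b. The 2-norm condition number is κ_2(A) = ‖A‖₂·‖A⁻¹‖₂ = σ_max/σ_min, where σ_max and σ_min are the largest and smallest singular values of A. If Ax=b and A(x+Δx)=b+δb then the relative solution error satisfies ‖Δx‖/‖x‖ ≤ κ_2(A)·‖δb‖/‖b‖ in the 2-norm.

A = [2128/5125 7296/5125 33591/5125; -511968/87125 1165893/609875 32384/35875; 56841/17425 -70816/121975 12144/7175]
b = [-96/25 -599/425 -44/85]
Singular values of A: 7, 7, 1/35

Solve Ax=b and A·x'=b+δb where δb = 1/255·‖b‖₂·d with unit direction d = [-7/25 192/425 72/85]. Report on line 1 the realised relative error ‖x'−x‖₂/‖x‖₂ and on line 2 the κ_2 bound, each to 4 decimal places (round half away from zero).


from the listed singular values, σ₁ = 7, σ_n = 1/35
κ_2(A) = 7 / (1/35) = 245.0000
κ_2(A)·‖δb‖/‖b‖ = 0.9608
solve Ax = b  →  x = [0.1020 -0.1604 -0.5575]
‖b‖ = 4.1231, ‖x‖ = 0.5890
δb = ε·‖b‖·d = [-0.0045 0.0073 0.0137]; solving A·Δx = δb gives ‖Δx‖ = 0.5659
relative error = 0.9608
realised/bound = 1 exactly: the bound is attained for this b and d

0.9608
0.9608


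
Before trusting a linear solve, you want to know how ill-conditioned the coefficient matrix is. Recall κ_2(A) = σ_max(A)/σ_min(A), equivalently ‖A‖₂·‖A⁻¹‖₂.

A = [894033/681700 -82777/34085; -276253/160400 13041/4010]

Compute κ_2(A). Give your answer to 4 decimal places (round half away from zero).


256.6400

form AᵀA = [1393758526561/297417529600 -65327951997/7435438240; -65327951997/7435438240 3062307469/185885956] with trace 21776645249/1029126400 and determinant 279841/41165056
λ_max, λ_min = (21776645249/1029126400 ± √474193479124704032001/1059101147176960000)/2 = 529/25, 13225/41165056
κ_2(A) = √(λ_max/λ_min) = √((529/25) / (13225/41165056)) = 256.6400


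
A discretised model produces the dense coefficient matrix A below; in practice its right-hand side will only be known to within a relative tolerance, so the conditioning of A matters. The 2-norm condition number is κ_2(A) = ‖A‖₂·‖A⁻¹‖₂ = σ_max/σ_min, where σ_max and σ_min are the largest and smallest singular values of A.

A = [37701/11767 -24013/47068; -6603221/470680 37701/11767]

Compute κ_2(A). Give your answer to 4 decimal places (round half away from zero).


70.0000

M = AᵀA = [27291321961/131790400 -153480771/3294760; -153480771/3294760 13871785/1317904]. tr(M)=17060381/78400, det(M)=12117361/1254400
eigenvalues of AᵀA: λ = (tr ± √(tr²−4·det))/2 = 3481/16, 3481/78400
so κ_2 = √((3481/16) / (3481/78400)) = 70.0000


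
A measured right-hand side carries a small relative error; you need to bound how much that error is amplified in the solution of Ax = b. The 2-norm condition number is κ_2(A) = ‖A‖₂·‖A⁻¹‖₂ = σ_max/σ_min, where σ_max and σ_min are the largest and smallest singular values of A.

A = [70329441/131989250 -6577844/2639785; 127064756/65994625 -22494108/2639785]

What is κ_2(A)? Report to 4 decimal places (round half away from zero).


form AᵀA = [111244862625169/27873859384900 -24716131121682/1393692969245; -24716131121682/1393692969245 21970117056160/278738593849] with trace 1373144894849/16581712900 and determinant 274299844/4145428225
solving λ² − 1373144894849/16581712900·λ + 274299844/4145428225 = 0 gives λ = 8281/100, 132496/165817129
so κ_2 = √((8281/100) / (132496/165817129)) = 321.9250

321.9250


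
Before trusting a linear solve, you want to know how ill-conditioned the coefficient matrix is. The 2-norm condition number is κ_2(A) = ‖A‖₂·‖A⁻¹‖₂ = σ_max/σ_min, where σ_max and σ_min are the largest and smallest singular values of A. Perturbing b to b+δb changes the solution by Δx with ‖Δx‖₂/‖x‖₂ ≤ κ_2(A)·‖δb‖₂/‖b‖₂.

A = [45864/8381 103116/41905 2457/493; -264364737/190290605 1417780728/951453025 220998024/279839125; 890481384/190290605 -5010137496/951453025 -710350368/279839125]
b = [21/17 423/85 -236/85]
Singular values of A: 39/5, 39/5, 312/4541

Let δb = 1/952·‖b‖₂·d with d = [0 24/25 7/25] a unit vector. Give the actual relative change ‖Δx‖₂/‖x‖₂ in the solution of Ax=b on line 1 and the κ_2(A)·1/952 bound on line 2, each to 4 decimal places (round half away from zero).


0.0015
0.1192

from the listed singular values, σ₁ = 39/5, σ_n = 312/4541
condition number: (39/5) ÷ (312/4541) = 113.5250
bound on ‖Δx‖/‖x‖: κ·ε = 113.5250·1/952 = 0.1192
solve Ax = b  →  x = [-20.0535 -36.7830 40.4288]
‖b‖ = 5.8310, ‖x‖ = 58.2205
with δb = [0.0000 0.0059 0.0017], A·Δx = δb → ‖Δx‖ = 0.0891
relative error = 0.0015
so the bound overstates the realised error by a factor of ≈ 77.8809 (computed from the unrounded values)


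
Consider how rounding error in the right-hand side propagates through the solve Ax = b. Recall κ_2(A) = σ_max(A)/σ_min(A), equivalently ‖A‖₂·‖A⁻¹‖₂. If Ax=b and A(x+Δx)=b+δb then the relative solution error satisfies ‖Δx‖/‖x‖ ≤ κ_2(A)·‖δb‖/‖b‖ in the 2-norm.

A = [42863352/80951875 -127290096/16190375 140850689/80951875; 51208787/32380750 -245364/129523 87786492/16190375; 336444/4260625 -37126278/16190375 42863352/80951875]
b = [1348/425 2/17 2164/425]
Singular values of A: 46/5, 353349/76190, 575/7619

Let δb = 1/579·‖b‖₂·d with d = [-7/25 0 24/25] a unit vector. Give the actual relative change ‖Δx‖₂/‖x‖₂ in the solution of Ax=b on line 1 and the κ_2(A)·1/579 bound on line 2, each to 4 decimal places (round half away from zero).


0.0026
0.2105

largest singular value 46/5, smallest 575/7619
κ_2(A) = (46/5) / (575/7619) = 121.9040
worst-case relative error ≤ 121.9040 × 1/579 = 0.2105
solve Ax = b  →  x = [-50.9309 -0.5866 14.6716]
2-norm of b is 6.0000; of x, 53.0053
Δx = A⁻¹·δb where δb = 1/579·6.0000·d; ‖Δx‖ = 0.1373
dividing the unrounded norms, ‖Δx‖/‖x‖ = 0.0026
so the bound overstates the realised error by a factor of ≈ 81.2748 (computed from the unrounded values)


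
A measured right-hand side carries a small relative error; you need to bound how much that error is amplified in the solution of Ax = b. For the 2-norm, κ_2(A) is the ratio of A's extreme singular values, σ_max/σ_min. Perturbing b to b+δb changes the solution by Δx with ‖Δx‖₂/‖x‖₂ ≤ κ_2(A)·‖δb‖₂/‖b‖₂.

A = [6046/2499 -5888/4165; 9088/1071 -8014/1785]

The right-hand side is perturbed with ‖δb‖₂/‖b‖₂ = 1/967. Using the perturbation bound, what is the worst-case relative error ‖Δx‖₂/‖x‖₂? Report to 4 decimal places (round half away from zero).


M = AᵀA = [4375982500/56205009 -777824000/18735003; -777824000/18735003 138360100/6245001]. tr(M)=19450600/194481, det(M)=250000/194481
eigenvalues of AᵀA: λ = (tr ± √(tr²−4·det))/2 = 100, 2500/194481
κ_2(A) = √(λ_max/λ_min) = √(100 / (2500/194481)) = 88.2000
κ_2(A)·‖δb‖/‖b‖ = 0.0912

0.0912


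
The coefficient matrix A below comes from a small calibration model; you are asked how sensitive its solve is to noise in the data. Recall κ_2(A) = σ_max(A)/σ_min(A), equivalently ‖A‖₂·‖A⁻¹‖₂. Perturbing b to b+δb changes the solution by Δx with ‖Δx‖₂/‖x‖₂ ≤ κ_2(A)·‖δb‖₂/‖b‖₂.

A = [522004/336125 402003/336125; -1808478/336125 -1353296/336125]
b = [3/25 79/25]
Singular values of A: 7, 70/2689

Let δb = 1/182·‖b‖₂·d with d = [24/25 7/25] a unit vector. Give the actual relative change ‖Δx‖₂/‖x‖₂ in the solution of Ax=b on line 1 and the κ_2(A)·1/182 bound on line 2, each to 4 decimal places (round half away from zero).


from the listed singular values, σ₁ = 7, σ_n = 70/2689
κ = σ_max/σ_min = 7/(70/2689) = 268.9000
perturbation bound = 268.9000·1/182 = 1.4775
solve Ax = b  →  x = [-23.3914 30.4743]
‖b‖ = 3.1623, ‖x‖ = 38.4167
re-solving with b+δb shifts x by Δx of norm 0.6675
realised ‖Δx‖/‖x‖ = 0.0174
realised/bound (from unrounded values) ≈ 0.0118

0.0174
1.4775


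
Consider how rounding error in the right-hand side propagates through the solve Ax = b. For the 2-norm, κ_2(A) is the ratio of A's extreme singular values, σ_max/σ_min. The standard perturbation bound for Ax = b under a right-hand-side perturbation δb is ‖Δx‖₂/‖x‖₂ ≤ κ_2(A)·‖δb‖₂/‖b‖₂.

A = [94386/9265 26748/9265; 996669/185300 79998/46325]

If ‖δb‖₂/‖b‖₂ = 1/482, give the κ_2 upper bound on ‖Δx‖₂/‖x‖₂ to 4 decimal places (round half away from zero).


0.1447

form AᵀA = [15767598249/118810000 574732179/14851250; 574732179/14851250 84034836/7425625] with trace 27379449/190096 and determinant 50625/11881
eigenvalues of AᵀA: λ = (tr ± √(tr²−4·det))/2 = 144, 5625/190096
σ_max=√144=12, σ_min=√(5625/190096)=(75/436) → κ = 69.7600
κ_2(A)·‖δb‖/‖b‖ = 0.1447


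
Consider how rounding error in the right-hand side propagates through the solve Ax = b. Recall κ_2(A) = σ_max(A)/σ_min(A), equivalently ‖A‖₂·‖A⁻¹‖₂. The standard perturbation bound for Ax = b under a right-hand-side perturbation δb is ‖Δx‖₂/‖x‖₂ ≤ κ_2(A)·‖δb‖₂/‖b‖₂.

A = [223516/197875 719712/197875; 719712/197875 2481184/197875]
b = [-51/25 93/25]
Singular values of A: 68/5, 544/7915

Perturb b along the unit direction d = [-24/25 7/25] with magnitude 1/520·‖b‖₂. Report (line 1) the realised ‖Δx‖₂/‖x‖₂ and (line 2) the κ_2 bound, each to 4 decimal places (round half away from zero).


0.0027
0.3805

from the listed singular values, σ₁ = 68/5, σ_n = 544/7915
κ_2(A) = (68/5) / (544/7915) = 197.8750
κ_2(A)·‖δb‖/‖b‖ = 0.3805
solve Ax = b  →  x = [-41.8412 12.4335]
2-norm of b is 4.2426; of x, 43.6495
δb = ε·‖b‖·d = [-0.0078 0.0023]; solving A·Δx = δb gives ‖Δx‖ = 0.1187
realised ‖Δx‖/‖x‖ = 0.0027
so the bound overstates the realised error by a factor of ≈ 139.9205 (computed from the unrounded values)


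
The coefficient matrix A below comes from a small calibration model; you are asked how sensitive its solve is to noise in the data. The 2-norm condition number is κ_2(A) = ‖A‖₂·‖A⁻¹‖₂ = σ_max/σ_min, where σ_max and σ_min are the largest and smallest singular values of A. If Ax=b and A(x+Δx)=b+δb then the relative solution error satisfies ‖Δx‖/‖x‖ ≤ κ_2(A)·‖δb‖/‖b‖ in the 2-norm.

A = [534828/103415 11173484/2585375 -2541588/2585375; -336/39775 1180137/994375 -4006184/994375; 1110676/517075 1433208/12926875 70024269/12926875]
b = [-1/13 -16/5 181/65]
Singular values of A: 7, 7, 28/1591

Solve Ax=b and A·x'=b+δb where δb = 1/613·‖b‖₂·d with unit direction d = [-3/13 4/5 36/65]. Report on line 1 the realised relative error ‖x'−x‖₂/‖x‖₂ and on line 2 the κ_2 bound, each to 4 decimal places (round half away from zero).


0.0069
0.6489

σ_max = 7, σ_min = 28/1591
κ = σ_max/σ_min = 7/(28/1591) = 397.7500
κ_2(A)·‖δb‖/‖b‖ = 0.6489
solve Ax = b  →  x = [34.2071 -43.7166 -12.1554]
‖b‖₂ = 4.2426 and ‖x‖₂ = 56.8245
with δb = [-0.0016 0.0055 0.0038], A·Δx = δb → ‖Δx‖ = 0.3933
dividing the unrounded norms, ‖Δx‖/‖x‖ = 0.0069
so the bound overstates the realised error by a factor of ≈ 93.7556 (computed from the unrounded values)


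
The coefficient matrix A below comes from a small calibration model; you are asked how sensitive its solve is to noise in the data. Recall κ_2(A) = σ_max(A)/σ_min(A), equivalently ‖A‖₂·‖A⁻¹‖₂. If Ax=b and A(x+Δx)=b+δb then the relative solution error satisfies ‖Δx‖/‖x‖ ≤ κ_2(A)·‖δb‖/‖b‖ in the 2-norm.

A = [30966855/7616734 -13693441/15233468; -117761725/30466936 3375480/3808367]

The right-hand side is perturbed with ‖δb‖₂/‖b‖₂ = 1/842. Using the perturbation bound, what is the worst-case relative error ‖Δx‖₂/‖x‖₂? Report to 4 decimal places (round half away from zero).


AᵀA = [34733604771025/1103726741056 -976867002855/137965842632; -976867002855/137965842632 439729096441/275931685264]; tr = 21708816869/656589376, det = 174900625/10505430016
eigenvalues of AᵀA: λ = (tr ± √(tr²−4·det))/2 = 529/16, 330625/656589376
so κ_2 = √((529/16) / (330625/656589376)) = 256.2400
κ_2(A)·‖δb‖/‖b‖ = 0.3043

0.3043


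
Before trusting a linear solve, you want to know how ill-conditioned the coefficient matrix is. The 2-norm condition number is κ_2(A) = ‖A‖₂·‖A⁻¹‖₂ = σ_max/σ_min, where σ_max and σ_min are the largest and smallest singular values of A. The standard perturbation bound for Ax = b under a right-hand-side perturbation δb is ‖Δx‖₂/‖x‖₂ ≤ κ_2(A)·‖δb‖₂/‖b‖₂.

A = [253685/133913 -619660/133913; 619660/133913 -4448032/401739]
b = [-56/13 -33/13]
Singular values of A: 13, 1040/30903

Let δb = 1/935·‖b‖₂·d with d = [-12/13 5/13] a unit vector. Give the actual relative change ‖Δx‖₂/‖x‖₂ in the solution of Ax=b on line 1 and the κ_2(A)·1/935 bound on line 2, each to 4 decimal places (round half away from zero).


largest singular value 13, smallest 1040/30903
κ_2(A) = 13 / (1040/30903) = 386.2875
worst-case relative error ≤ 386.2875 × 1/935 = 0.4131
solve Ax = b  →  x = [82.1678 34.5699]
2-norm of b is 5.0000; of x, 89.1438
Δx = A⁻¹·δb where δb = 1/935·5.0000·d; ‖Δx‖ = 0.1589
realised ‖Δx‖/‖x‖ = 0.0018
so the bound overstates the realised error by a factor of ≈ 231.7739 (computed from the unrounded values)

0.0018
0.4131


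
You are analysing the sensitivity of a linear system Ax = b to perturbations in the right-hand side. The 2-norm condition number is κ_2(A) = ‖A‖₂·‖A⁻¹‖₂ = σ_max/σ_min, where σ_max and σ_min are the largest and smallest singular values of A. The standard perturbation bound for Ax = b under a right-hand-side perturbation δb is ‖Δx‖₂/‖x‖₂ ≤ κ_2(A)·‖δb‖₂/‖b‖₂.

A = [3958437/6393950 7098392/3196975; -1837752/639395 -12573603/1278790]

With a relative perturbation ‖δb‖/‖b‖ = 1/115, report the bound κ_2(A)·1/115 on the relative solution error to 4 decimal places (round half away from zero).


form AᵀA = [210233471049/24320402500 180183711792/6080100625; 180183711792/6080100625 2471110045201/24320402500] with trace 2145074813/19456322 and determinant 13505625/155650576
char-poly roots: 441/4 and 30625/38912644
σ_max=√(441/4)=(21/2), σ_min=√(30625/38912644)=(175/6238) → κ = 374.2800
κ_2(A)·‖δb‖/‖b‖ = 3.2546

3.2546


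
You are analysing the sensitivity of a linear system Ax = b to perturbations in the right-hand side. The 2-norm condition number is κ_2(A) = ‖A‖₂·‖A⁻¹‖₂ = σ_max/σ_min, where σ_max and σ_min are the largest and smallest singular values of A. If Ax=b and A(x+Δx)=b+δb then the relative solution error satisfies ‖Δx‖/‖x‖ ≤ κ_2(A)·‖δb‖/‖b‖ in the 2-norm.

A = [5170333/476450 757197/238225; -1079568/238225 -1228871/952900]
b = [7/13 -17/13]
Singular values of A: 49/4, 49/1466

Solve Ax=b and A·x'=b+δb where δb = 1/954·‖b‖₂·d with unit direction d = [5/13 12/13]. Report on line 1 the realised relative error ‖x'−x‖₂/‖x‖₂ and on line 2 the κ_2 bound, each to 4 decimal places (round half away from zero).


from the listed singular values, σ₁ = 49/4, σ_n = 49/1466
condition number: (49/4) ÷ (49/1466) = 366.5000
bound on ‖Δx‖/‖x‖: κ·ε = 366.5000·1/954 = 0.3842
solve Ax = b  →  x = [8.4555 -28.6988]
‖b‖₂ = 1.4142 and ‖x‖₂ = 29.9185
Δx = A⁻¹·δb where δb = 1/954·1.4142·d; ‖Δx‖ = 0.0444
realised ‖Δx‖/‖x‖ = 0.0015
tightness: 0.0015 against a bound of 0.3842 (unrounded ratio ≈ 0.0039)

0.0015
0.3842


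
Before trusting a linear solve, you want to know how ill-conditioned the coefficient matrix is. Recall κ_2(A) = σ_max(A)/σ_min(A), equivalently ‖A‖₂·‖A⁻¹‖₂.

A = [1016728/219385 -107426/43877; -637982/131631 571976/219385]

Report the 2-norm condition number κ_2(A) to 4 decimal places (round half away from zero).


M = AᵀA = [23161888516/515063025 -823518976/34337535; -823518976/34337535 732063236/57229225]. tr(M)=20588552/356445, det(M)=2085136/44555625
λ_max, λ_min = (20588552/356445 ± √10596617247376384/3176325950625)/2 = 1444/25, 1444/1782225
σ_max=√(1444/25)=(38/5), σ_min=√(1444/1782225)=(38/1335) → κ = 267.0000

267.0000


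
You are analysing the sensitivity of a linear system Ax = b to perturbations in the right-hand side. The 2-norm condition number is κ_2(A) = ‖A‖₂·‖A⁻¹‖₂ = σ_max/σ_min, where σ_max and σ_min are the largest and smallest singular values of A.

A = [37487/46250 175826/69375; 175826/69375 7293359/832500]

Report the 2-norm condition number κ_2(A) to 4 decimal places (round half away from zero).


133.2000

form AᵀA = [218090569/30802500 1120802837/46203750; 1120802837/46203750 92231702641/1108890000] with trace 160132741/1774224 and determinant 3258025/7096896
char-poly roots: 361/4 and 9025/1774224
so κ_2 = √((361/4) / (9025/1774224)) = 133.2000


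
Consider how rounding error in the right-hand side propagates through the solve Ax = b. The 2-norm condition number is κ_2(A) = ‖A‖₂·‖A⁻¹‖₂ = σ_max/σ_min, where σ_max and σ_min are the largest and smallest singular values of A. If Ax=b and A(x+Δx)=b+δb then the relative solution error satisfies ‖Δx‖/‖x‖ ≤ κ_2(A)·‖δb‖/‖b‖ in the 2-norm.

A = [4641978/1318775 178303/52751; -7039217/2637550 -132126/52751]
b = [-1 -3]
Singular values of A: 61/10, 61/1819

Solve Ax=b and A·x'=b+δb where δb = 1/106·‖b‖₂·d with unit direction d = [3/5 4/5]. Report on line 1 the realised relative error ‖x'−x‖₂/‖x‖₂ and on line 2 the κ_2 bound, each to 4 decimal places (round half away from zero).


0.0099
1.7160

from the listed singular values, σ₁ = 61/10, σ_n = 61/1819
condition number: (61/10) ÷ (61/1819) = 181.9000
perturbation bound = 181.9000·1/106 = 1.7160
solve Ax = b  →  x = [61.8146 -64.6676]
‖b‖ = 3.1623, ‖x‖ = 89.4592
with δb = [0.0179 0.0239], A·Δx = δb → ‖Δx‖ = 0.8896
relative error = 0.0099
realised/bound (from unrounded values) ≈ 0.0058


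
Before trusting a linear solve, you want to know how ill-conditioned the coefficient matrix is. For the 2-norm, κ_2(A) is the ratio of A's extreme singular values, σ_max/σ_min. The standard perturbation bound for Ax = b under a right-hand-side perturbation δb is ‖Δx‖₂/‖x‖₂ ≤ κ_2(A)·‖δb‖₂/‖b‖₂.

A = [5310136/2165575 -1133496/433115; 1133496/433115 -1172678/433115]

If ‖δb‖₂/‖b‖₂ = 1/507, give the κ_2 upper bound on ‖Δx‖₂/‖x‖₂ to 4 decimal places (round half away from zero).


M = AᵀA = [71721609856/5576355625 -15059627856/1115271125; -15059627856/1115271125 126515428/8922169]. tr(M)=179302916/6630625, det(M)=7311616/165765625
λ_max, λ_min = (179302916/6630625 ± √32141778792688656/43965187890625)/2 = 676/25, 10816/6630625
κ = σ_max/σ_min = (26/5)/(104/2575) = 128.7500
bound on ‖Δx‖/‖x‖: κ·ε = 128.7500·1/507 = 0.2539

0.2539


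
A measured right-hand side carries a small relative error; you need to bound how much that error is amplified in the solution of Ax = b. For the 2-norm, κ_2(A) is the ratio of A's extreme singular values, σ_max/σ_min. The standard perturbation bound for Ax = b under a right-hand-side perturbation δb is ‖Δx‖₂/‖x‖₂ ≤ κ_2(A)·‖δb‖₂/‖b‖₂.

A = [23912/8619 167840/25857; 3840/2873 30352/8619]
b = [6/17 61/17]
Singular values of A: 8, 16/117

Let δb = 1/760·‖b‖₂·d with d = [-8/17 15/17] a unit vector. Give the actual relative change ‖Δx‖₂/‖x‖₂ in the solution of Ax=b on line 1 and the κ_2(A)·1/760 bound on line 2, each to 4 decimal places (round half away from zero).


0.0016
0.0770

largest singular value 8, smallest 16/117
κ_2(A) = 8 / (16/117) = 58.5000
κ_2(A)·‖δb‖/‖b‖ = 0.0770
solve Ax = b  →  x = [-20.1538 8.6683]
‖b‖₂ = 3.6056 and ‖x‖₂ = 21.9389
re-solving with b+δb shifts x by Δx of norm 0.0347
relative error = 0.0016
tightness: 0.0016 against a bound of 0.0770 (unrounded ratio ≈ 0.0205)


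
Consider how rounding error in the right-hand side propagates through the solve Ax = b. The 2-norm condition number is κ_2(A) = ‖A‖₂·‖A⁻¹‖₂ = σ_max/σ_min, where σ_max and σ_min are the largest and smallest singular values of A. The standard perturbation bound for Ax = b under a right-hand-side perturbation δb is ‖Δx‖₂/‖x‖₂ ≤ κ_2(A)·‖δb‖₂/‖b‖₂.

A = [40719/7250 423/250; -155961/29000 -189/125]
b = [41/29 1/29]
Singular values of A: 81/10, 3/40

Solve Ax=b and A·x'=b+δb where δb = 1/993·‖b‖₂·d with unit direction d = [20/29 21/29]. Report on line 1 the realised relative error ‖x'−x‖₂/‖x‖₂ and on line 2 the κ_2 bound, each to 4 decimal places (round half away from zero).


0.0014
0.1088

from the listed singular values, σ₁ = 81/10, σ_n = 3/40
condition number: (81/10) ÷ (3/40) = 108.0000
bound on ‖Δx‖/‖x‖: κ·ε = 108.0000·1/993 = 0.1088
solve Ax = b  →  x = [-3.6148 12.8346]
2-norm of b is 1.4142; of x, 13.3339
Δx = A⁻¹·δb where δb = 1/993·1.4142·d; ‖Δx‖ = 0.0190
relative error = 0.0014
tightness: 0.0014 against a bound of 0.1088 (unrounded ratio ≈ 0.0131)


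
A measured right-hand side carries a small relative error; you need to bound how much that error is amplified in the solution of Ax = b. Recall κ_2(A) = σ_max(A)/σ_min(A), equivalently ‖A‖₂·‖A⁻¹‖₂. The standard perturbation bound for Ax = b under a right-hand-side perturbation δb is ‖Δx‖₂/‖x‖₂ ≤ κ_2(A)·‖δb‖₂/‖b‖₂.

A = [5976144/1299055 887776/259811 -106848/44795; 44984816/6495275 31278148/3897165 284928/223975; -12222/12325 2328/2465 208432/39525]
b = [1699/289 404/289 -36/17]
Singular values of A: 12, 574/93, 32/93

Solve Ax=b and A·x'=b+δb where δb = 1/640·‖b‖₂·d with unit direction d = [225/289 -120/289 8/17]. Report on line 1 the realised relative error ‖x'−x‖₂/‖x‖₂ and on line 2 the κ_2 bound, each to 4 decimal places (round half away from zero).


largest singular value 12, smallest 32/93
κ = σ_max/σ_min = 12/(32/93) = 34.8750
perturbation bound = 34.8750·1/640 = 0.0545
solve Ax = b  →  x = [6.4223 -5.6562 1.8191]
2-norm of b is 6.4031; of x, 8.7492
δb = ε·‖b‖·d = [0.0078 -0.0042 0.0047]; solving A·Δx = δb gives ‖Δx‖ = 0.0291
relative error = 0.0033
tightness: 0.0033 against a bound of 0.0545 (unrounded ratio ≈ 0.0610)

0.0033
0.0545


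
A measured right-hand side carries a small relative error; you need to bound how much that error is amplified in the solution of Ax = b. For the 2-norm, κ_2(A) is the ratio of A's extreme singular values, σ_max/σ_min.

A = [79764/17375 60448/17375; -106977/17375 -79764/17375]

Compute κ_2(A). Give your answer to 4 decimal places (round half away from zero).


266.8800

M = AᵀA = [712254969/12075625 534179508/12075625; 534179508/12075625 400650256/12075625]. tr(M)=44516209/483025, det(M)=2304/19321
eigenvalues of AᵀA: λ = (tr ± √(tr²−4·det))/2 = 2304/25, 25/19321
κ = σ_max/σ_min = (48/5)/(5/139) = 266.8800


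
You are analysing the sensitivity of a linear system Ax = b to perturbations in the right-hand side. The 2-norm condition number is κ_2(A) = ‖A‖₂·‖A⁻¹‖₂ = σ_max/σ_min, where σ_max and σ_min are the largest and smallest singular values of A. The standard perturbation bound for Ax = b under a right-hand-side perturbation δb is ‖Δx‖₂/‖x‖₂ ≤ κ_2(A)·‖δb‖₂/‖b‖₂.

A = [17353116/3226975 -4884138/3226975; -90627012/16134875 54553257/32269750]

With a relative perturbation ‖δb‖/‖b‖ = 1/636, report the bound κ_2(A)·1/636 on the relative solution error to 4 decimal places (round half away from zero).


0.1750

form AᵀA = [18717623277984/309553140625 -5458828383162/309553140625; -5458828383162/309553140625 6375194113689/1238212562500] with trace 129993099561/1981140100 and determinant 172186884/495285025
char-poly roots: 6561/100 and 104976/19811401
κ = σ_max/σ_min = (81/10)/(324/4451) = 111.2750
bound on ‖Δx‖/‖x‖: κ·ε = 111.2750·1/636 = 0.1750


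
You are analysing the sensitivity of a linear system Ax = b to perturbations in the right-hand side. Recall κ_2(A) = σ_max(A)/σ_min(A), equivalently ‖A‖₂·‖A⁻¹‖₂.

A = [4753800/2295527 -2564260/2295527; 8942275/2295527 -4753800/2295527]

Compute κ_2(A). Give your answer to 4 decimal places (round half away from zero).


397.1500

M = AᵀA = [354888915625/18233370961 -189272547000/18233370961; -189272547000/18233370961 100948248400/18233370961]. tr(M)=1577291225/63091249, det(M)=250000/63091249
eigenvalues of AᵀA: λ = (tr ± √(tr²−4·det))/2 = 25, 10000/63091249
σ_max=√25=5, σ_min=√(10000/63091249)=(100/7943) → κ = 397.1500


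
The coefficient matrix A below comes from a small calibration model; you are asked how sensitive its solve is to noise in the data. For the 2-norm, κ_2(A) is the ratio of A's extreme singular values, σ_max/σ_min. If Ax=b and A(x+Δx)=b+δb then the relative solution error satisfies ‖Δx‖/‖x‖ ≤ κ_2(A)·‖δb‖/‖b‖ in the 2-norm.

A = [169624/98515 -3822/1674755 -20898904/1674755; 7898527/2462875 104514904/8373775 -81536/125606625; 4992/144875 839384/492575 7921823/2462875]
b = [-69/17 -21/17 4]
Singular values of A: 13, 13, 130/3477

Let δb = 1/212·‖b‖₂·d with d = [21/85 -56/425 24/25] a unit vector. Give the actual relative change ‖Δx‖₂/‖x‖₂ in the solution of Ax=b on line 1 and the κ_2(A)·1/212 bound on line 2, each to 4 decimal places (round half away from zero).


σ_max = 13, σ_min = 130/3477
κ = σ_max/σ_min = 13/(130/3477) = 347.7000
perturbation bound = 347.7000·1/212 = 1.6401
solve Ax = b  →  x = [76.9643 -19.8743 10.9483]
‖b‖₂ = 5.8310 and ‖x‖₂ = 80.2394
Δx = A⁻¹·δb where δb = 1/212·5.8310·d; ‖Δx‖ = 0.7356
realised ‖Δx‖/‖x‖ = 0.0092
so the bound overstates the realised error by a factor of ≈ 178.8922 (computed from the unrounded values)

0.0092
1.6401


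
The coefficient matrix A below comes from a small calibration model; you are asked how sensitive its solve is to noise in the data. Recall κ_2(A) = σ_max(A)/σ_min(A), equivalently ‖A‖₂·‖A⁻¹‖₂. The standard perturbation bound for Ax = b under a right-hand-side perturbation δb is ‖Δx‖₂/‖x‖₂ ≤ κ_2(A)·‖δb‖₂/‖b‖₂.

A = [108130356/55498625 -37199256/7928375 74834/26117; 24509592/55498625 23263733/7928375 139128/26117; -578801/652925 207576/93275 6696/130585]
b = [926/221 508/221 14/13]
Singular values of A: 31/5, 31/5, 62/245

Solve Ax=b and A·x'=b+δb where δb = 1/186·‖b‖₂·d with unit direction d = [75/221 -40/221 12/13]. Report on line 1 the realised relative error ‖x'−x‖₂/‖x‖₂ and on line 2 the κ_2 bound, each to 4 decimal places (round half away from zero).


from the listed singular values, σ₁ = 31/5, σ_n = 62/245
condition number: (31/5) ÷ (62/245) = 24.5000
perturbation bound = 24.5000·1/186 = 0.1317
solve Ax = b  →  x = [-7.1758 -2.4290 2.3643]
‖b‖₂ = 4.8990 and ‖x‖₂ = 7.9361
Δx = A⁻¹·δb where δb = 1/186·4.8990·d; ‖Δx‖ = 0.1041
realised ‖Δx‖/‖x‖ = 0.0131
realised/bound (from unrounded values) ≈ 0.0996

0.0131
0.1317


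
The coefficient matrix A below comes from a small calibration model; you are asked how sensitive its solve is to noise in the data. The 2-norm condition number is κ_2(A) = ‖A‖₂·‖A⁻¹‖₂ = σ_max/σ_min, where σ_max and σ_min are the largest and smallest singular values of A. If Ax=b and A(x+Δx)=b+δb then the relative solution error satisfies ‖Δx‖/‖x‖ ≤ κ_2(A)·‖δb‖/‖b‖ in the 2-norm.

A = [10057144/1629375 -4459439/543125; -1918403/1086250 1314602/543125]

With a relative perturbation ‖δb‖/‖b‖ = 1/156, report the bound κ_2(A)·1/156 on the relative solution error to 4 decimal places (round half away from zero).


form AᵀA = [700331219809/16991122500 -77811399701/1415926875; -77811399701/1415926875 34583639381/471975625] with trace 77813689501/679644900 and determinant 131079601/679644900
eigenvalues of AᵀA: λ = (tr ± √(tr²−4·det))/2 = 11449/100, 11449/6796449
σ_max=√(11449/100)=(107/10), σ_min=√(11449/6796449)=(107/2607) → κ = 260.7000
κ_2(A)·‖δb‖/‖b‖ = 1.6712

1.6712


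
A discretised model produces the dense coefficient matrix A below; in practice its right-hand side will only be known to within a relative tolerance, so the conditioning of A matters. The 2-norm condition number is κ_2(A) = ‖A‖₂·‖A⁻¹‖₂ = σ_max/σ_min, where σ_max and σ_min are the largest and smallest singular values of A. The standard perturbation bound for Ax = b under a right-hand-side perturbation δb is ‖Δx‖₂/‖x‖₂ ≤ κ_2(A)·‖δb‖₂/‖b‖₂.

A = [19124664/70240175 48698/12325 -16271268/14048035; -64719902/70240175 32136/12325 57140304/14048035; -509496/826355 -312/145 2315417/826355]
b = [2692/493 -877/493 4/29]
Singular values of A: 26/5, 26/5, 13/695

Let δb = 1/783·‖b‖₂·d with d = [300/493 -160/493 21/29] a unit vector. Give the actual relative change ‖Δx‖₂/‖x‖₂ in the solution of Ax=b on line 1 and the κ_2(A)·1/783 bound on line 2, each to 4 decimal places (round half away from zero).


largest singular value 26/5, smallest 13/695
condition number: (26/5) ÷ (13/695) = 278.0000
worst-case relative error ≤ 278.0000 × 1/783 = 0.3550
solve Ax = b  →  x = [208.7402 0.6154 46.4540]
‖b‖ = 5.7446, ‖x‖ = 213.8476
with δb = [0.0045 -0.0024 0.0053], A·Δx = δb → ‖Δx‖ = 0.3922
dividing the unrounded norms, ‖Δx‖/‖x‖ = 0.0018
so the bound overstates the realised error by a factor of ≈ 193.5757 (computed from the unrounded values)

0.0018
0.3550


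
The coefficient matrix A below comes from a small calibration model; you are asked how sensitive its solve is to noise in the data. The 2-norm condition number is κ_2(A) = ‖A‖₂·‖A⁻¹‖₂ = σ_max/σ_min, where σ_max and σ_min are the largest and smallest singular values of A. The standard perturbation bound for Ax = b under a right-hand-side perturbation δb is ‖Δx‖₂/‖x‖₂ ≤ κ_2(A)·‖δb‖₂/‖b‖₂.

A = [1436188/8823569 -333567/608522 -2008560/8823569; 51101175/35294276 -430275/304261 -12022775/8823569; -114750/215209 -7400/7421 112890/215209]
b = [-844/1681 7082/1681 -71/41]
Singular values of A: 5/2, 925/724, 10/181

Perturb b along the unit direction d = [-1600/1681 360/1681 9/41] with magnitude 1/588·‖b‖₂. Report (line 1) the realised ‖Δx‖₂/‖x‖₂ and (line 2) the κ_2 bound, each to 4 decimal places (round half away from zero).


σ_max = 5/2, σ_min = 10/181
condition number: (5/2) ÷ (10/181) = 45.2500
perturbation bound = 45.2500·1/588 = 0.0770
solve Ax = b  →  x = [14.0898 0.2923 11.5764]
‖b‖ = 4.5826, ‖x‖ = 18.2379
with δb = [-0.0074 0.0017 0.0017], A·Δx = δb → ‖Δx‖ = 0.1411
relative error = 0.0077
tightness: 0.0077 against a bound of 0.0770 (unrounded ratio ≈ 0.1005)

0.0077
0.0770
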